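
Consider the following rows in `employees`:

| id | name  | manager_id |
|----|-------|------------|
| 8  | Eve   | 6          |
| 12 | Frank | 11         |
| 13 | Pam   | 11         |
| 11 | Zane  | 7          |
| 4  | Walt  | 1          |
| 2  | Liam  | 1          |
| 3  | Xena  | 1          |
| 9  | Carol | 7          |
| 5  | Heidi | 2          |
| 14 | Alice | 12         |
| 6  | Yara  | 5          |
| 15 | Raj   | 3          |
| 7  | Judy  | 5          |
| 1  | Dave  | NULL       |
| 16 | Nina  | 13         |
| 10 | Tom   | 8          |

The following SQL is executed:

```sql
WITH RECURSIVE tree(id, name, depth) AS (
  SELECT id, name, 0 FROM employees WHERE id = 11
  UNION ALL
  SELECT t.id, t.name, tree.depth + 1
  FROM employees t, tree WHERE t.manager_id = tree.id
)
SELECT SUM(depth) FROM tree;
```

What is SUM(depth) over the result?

Base: id=11 (Zane) at depth 0.
Iteration 1: rows with manager_id in {11} -> Frank (id 12, depth 1), Pam (id 13, depth 1).
Iteration 2: rows with manager_id in {12,13} -> Alice (id 14, depth 2), Nina (id 16, depth 2).
Iteration 3: no rows with manager_id in {14,16}; recursion stops.
SUM(depth) = 0 + 1 + 1 + 2 + 2 = 6.

6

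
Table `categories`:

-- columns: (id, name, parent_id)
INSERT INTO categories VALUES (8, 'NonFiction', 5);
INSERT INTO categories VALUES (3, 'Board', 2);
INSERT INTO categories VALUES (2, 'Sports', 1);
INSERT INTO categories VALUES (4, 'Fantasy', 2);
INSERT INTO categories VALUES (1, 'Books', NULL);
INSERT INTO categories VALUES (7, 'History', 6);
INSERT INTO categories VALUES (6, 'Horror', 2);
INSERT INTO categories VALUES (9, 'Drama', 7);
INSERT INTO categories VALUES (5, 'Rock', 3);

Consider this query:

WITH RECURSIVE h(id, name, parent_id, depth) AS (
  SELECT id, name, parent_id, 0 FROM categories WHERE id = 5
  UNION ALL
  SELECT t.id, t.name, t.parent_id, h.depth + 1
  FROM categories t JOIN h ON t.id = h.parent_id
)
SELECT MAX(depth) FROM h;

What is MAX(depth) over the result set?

Base: id=5 (Rock), parent_id=3, depth 0.
Iteration 1: join on id=3 -> Board (id 3, parent_id=2, depth 1).
Iteration 2: join on id=2 -> Sports (id 2, parent_id=1, depth 2).
Iteration 3: join on id=1 -> Books (id 1, parent_id=NULL, depth 3).
Iteration 4: parent_id is NULL; no match; recursion stops.
depth values: 0, 1, 2, 3; the maximum is 3.

3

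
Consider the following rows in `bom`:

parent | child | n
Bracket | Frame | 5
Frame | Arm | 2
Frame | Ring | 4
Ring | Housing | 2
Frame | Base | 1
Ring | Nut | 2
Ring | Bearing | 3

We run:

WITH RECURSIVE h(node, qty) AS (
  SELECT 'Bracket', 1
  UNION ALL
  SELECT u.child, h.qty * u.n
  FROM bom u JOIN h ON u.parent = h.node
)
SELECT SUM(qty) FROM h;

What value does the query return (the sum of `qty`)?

181

Base: (Bracket, qty=1).
Iteration 1: components of {Bracket} -> Frame = 1*5 = 5.
Iteration 2: components of {Frame} -> Arm = 5*2 = 10, Base = 5*1 = 5, Ring = 5*4 = 20.
Iteration 3: components of {Arm,Base,Ring} -> Bearing = 20*3 = 60, Housing = 20*2 = 40, Nut = 20*2 = 40.
Iteration 4: no further components; recursion stops.
SUM(qty) = 1 + 5 + 10 + 20 + 5 + 40 + 40 + 60 = 181.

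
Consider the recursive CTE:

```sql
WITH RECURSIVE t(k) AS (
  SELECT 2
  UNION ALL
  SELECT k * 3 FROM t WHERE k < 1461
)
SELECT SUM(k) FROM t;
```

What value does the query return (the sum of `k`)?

Base: k=2.
Iteration 1: 2 < 1461 holds -> k = 2 * 3 = 6.
Iteration 2: 6 < 1461 holds -> k = 6 * 3 = 18.
Iteration 3: 18 < 1461 holds -> k = 18 * 3 = 54.
Iteration 4: 54 < 1461 holds -> k = 54 * 3 = 162.
Iteration 5: 162 < 1461 holds -> k = 162 * 3 = 486.
Iteration 6: 486 < 1461 holds -> k = 486 * 3 = 1458.
Iteration 7: 1458 < 1461 holds -> k = 1458 * 3 = 4374.
Iteration 8: 4374 < 1461 fails; recursion stops.
SUM(k) = 2 + 6 + 18 + 54 + 162 + 486 + 1458 + 4374 = 6560.

6560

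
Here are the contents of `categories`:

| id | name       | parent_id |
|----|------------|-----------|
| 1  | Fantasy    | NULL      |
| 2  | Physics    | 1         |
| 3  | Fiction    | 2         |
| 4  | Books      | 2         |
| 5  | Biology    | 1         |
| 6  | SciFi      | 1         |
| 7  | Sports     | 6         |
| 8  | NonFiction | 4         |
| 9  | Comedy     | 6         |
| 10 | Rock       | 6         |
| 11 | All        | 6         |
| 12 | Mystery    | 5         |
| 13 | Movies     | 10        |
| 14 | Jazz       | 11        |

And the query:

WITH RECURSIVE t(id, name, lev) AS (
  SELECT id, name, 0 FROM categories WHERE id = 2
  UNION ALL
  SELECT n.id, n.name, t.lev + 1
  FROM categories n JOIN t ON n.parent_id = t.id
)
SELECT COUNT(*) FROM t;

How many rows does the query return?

4

Base: id=2 (Physics) at lev 0.
Iteration 1: rows with parent_id in {2} -> Fiction (id 3, lev 1), Books (id 4, lev 1).
Iteration 2: rows with parent_id in {3,4} -> NonFiction (id 8, lev 2).
Iteration 3: no rows with parent_id in {8}; recursion stops.
Total rows emitted: 4.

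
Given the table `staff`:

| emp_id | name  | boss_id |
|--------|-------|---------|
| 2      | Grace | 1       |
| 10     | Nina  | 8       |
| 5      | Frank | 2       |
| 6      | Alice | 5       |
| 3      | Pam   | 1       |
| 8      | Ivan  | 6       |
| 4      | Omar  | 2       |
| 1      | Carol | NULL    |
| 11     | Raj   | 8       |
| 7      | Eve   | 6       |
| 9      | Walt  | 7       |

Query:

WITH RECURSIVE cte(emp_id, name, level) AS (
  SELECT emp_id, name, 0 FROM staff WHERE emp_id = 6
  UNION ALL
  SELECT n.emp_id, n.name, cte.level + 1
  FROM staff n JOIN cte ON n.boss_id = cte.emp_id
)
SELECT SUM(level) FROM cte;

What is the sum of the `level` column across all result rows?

Base: emp_id=6 (Alice) at level 0.
Iteration 1: rows with boss_id in {6} -> Eve (id 7, level 1), Ivan (id 8, level 1).
Iteration 2: rows with boss_id in {7,8} -> Walt (id 9, level 2), Nina (id 10, level 2), Raj (id 11, level 2).
Iteration 3: no rows with boss_id in {9,10,11}; recursion stops.
SUM(level) = 0 + 1 + 1 + 2 + 2 + 2 = 8.

8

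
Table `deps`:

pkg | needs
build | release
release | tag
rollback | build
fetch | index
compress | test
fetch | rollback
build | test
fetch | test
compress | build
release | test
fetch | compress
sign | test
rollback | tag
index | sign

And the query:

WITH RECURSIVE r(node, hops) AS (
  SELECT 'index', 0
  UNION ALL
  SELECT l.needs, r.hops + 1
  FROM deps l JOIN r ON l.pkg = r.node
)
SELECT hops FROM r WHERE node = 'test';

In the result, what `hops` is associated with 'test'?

Base: (index, hops=0).
Iteration 1: edges from {index} -> (sign, hops=1).
Iteration 2: edges from {sign} -> (test, hops=2).
Iteration 3: no outgoing edges from {test}; recursion stops.

2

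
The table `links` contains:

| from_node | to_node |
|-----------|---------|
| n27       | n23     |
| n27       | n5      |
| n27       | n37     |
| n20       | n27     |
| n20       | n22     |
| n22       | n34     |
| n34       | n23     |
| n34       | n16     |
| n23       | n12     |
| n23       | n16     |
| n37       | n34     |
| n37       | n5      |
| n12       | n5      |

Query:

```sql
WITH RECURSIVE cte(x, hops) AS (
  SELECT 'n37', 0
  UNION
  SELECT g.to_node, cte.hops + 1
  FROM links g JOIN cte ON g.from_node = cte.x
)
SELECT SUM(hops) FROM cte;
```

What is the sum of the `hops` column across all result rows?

16

Base: (n37, hops=0).
Iteration 1: edges from {n37} -> (n34, hops=1), (n5, hops=1).
Iteration 2: edges from {n34,n5} -> (n16, hops=2), (n23, hops=2).
Iteration 3: edges from {n16,n23} -> (n12, hops=3), (n16, hops=3).
Iteration 4: edges from {n12,n16} -> (n5, hops=4).
Iteration 5: no outgoing edges from {n5}; recursion stops.
SUM(hops) = 0 + 1 + 1 + 2 + 2 + 3 + 3 + 4 = 16.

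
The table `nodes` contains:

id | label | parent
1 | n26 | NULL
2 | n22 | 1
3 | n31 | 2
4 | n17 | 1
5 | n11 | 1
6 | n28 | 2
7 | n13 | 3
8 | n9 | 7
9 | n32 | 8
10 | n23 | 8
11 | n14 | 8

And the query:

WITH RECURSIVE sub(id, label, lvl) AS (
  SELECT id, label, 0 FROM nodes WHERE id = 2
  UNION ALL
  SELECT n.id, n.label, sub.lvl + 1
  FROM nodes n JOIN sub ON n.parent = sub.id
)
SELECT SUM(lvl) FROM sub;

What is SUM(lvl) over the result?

Base: id=2 (n22) at lvl 0.
Iteration 1: rows with parent in {2} -> n31 (id 3, lvl 1), n28 (id 6, lvl 1).
Iteration 2: rows with parent in {3,6} -> n13 (id 7, lvl 2).
Iteration 3: rows with parent in {7} -> n9 (id 8, lvl 3).
Iteration 4: rows with parent in {8} -> n32 (id 9, lvl 4), n23 (id 10, lvl 4), n14 (id 11, lvl 4).
Iteration 5: no rows with parent in {9,10,11}; recursion stops.
SUM(lvl) = 0 + 1 + 1 + 2 + 3 + 4 + 4 + 4 = 19.

19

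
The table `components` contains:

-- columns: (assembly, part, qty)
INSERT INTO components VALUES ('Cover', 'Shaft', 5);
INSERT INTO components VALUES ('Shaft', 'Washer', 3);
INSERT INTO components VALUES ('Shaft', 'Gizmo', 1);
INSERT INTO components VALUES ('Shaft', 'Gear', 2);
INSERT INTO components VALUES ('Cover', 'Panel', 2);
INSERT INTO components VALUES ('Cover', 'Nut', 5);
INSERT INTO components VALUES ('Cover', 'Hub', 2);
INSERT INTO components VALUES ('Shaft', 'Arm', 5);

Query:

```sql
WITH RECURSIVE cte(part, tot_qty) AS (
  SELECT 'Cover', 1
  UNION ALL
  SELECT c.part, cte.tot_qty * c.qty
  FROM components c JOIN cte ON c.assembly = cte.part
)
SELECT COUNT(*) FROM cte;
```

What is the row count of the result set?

9

Base: (Cover, tot_qty=1).
Iteration 1: components of {Cover} -> Hub = 1*2 = 2, Nut = 1*5 = 5, Panel = 1*2 = 2, Shaft = 1*5 = 5.
Iteration 2: components of {Hub,Nut,Panel,Shaft} -> Arm = 5*5 = 25, Gear = 5*2 = 10, Gizmo = 5*1 = 5, Washer = 5*3 = 15.
Iteration 3: no further components; recursion stops.
Total rows emitted: 9.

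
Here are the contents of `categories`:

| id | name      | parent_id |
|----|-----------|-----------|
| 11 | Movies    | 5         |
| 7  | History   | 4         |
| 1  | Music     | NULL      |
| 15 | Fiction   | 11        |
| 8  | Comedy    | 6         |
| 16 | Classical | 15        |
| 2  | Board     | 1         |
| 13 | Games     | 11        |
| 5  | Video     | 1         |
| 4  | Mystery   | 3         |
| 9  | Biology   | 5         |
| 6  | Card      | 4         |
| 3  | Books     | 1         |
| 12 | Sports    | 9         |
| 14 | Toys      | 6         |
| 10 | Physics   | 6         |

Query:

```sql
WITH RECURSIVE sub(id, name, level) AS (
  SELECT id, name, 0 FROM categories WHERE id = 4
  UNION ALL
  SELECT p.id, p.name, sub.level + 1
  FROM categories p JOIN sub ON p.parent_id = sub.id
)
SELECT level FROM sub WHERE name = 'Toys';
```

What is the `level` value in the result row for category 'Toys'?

Base: id=4 (Mystery) at level 0.
Iteration 1: rows with parent_id in {4} -> Card (id 6, level 1), History (id 7, level 1).
Iteration 2: rows with parent_id in {6,7} -> Comedy (id 8, level 2), Physics (id 10, level 2), Toys (id 14, level 2).
Iteration 3: no rows with parent_id in {8,10,14}; recursion stops.

2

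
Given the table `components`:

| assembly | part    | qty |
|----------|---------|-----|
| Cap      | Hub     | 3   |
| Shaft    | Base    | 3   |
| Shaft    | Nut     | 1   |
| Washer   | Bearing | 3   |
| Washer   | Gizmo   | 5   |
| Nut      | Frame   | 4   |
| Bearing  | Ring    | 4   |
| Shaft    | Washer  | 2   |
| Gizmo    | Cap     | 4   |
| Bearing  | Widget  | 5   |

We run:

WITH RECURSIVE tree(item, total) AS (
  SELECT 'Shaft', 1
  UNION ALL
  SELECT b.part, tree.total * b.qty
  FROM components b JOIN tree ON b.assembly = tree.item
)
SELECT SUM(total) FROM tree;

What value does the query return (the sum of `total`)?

241

Base: (Shaft, total=1).
Iteration 1: components of {Shaft} -> Base = 1*3 = 3, Nut = 1*1 = 1, Washer = 1*2 = 2.
Iteration 2: components of {Base,Nut,Washer} -> Bearing = 2*3 = 6, Frame = 1*4 = 4, Gizmo = 2*5 = 10.
Iteration 3: components of {Bearing,Frame,Gizmo} -> Cap = 10*4 = 40, Ring = 6*4 = 24, Widget = 6*5 = 30.
Iteration 4: components of {Cap,Ring,Widget} -> Hub = 40*3 = 120.
Iteration 5: no further components; recursion stops.
SUM(total) = 1 + 1 + 2 + 3 + 4 + 10 + 6 + 40 + 24 + 30 + 120 = 241.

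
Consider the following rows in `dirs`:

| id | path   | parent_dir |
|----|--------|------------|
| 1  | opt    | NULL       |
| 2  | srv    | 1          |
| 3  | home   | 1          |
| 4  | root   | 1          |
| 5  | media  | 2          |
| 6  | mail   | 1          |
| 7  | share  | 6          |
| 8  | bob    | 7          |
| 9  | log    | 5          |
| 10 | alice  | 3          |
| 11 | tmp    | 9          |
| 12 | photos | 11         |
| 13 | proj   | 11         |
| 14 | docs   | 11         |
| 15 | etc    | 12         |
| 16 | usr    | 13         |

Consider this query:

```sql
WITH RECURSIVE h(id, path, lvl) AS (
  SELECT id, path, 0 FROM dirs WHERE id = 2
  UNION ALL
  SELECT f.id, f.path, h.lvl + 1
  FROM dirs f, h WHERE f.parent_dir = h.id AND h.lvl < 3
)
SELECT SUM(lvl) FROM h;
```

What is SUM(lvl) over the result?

6

Base: id=2 (srv) at lvl 0.
Iteration 1: rows with parent_dir in {2} -> media (id 5, lvl 1).
Iteration 2: rows with parent_dir in {5} -> log (id 9, lvl 2).
Iteration 3: rows with parent_dir in {9} -> tmp (id 11, lvl 3).
Iteration 4: lvl < 3 fails for all current rows; recursion stops.
SUM(lvl) = 0 + 1 + 2 + 3 = 6.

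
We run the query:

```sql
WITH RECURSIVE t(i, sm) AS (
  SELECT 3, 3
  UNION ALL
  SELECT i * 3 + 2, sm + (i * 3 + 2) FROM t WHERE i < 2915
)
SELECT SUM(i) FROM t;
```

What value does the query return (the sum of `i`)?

Base: i=3, sm=3.
Iteration 1: 3 < 2915 holds -> i = 3 * 3 + 2 = 11, sm = 3 + 11 = 14.
Iteration 2: 11 < 2915 holds -> i = 11 * 3 + 2 = 35, sm = 14 + 35 = 49.
Iteration 3: 35 < 2915 holds -> i = 35 * 3 + 2 = 107, sm = 49 + 107 = 156.
Iteration 4: 107 < 2915 holds -> i = 107 * 3 + 2 = 323, sm = 156 + 323 = 479.
Iteration 5: 323 < 2915 holds -> i = 323 * 3 + 2 = 971, sm = 479 + 971 = 1450.
Iteration 6: 971 < 2915 holds -> i = 971 * 3 + 2 = 2915, sm = 1450 + 2915 = 4365.
Iteration 7: 2915 < 2915 fails; recursion stops.
SUM(i) = 3 + 11 + 35 + 107 + 323 + 971 + 2915 = 4365.

4365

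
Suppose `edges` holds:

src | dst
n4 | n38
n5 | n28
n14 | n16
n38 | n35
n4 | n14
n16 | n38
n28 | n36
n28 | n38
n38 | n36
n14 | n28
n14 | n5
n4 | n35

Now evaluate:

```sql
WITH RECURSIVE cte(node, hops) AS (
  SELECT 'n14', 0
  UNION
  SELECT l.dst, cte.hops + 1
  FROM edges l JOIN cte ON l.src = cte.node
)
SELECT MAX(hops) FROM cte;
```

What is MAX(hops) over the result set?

Base: (n14, hops=0).
Iteration 1: edges from {n14} -> (n16, hops=1), (n28, hops=1), (n5, hops=1).
Iteration 2: edges from {n16,n28,n5} -> (n28, hops=2), (n36, hops=2), (n38, hops=2). [UNION drops 1 duplicate row(s)]
Iteration 3: edges from {n28,n36,n38} -> (n35, hops=3), (n36, hops=3), (n38, hops=3). [UNION drops 1 duplicate row(s)]
Iteration 4: edges from {n35,n36,n38} -> (n35, hops=4), (n36, hops=4).
Iteration 5: no outgoing edges from {n35,n36}; recursion stops.
hops values: 0, 1, 1, 1, 2, 2, 2, 3, 3, 3, 4, 4; the maximum is 4.

4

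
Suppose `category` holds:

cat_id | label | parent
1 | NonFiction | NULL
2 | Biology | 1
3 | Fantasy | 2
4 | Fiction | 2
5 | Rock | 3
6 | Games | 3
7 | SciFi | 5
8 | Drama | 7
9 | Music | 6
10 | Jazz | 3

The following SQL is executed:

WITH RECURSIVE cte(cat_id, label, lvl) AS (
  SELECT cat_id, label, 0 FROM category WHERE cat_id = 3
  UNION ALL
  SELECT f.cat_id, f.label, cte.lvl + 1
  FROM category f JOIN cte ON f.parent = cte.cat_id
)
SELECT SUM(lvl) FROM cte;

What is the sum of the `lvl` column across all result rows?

Base: cat_id=3 (Fantasy) at lvl 0.
Iteration 1: rows with parent in {3} -> Rock (id 5, lvl 1), Games (id 6, lvl 1), Jazz (id 10, lvl 1).
Iteration 2: rows with parent in {5,6,10} -> SciFi (id 7, lvl 2), Music (id 9, lvl 2).
Iteration 3: rows with parent in {7,9} -> Drama (id 8, lvl 3).
Iteration 4: no rows with parent in {8}; recursion stops.
SUM(lvl) = 0 + 1 + 1 + 1 + 2 + 2 + 3 = 10.

10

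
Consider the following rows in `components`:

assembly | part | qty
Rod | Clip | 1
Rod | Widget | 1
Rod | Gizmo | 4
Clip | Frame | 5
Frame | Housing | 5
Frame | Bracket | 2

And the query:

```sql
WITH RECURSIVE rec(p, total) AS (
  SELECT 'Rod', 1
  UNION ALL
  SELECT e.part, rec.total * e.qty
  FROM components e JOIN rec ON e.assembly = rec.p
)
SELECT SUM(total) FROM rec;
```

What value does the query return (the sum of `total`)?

47

Base: (Rod, total=1).
Iteration 1: components of {Rod} -> Clip = 1*1 = 1, Gizmo = 1*4 = 4, Widget = 1*1 = 1.
Iteration 2: components of {Clip,Gizmo,Widget} -> Frame = 1*5 = 5.
Iteration 3: components of {Frame} -> Bracket = 5*2 = 10, Housing = 5*5 = 25.
Iteration 4: no further components; recursion stops.
SUM(total) = 1 + 1 + 1 + 4 + 5 + 25 + 10 = 47.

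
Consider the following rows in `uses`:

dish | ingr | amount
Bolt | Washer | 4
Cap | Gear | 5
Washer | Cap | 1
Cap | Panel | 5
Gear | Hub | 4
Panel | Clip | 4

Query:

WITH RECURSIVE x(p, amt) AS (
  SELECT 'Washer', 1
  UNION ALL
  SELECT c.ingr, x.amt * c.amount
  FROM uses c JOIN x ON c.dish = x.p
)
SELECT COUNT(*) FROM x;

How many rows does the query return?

Base: (Washer, amt=1).
Iteration 1: components of {Washer} -> Cap = 1*1 = 1.
Iteration 2: components of {Cap} -> Gear = 1*5 = 5, Panel = 1*5 = 5.
Iteration 3: components of {Gear,Panel} -> Clip = 5*4 = 20, Hub = 5*4 = 20.
Iteration 4: no further components; recursion stops.
Total rows emitted: 6.

6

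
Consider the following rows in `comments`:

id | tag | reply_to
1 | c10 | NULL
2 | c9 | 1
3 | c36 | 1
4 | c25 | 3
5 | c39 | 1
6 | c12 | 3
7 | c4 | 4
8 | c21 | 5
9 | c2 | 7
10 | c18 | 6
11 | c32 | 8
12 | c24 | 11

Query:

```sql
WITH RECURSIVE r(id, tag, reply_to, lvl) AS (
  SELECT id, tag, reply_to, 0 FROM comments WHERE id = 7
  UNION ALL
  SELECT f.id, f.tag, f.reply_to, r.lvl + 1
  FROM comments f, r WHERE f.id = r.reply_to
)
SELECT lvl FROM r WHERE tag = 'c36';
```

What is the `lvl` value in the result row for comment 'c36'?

Base: id=7 (c4), reply_to=4, lvl 0.
Iteration 1: join on id=4 -> c25 (id 4, reply_to=3, lvl 1).
Iteration 2: join on id=3 -> c36 (id 3, reply_to=1, lvl 2).
Iteration 3: join on id=1 -> c10 (id 1, reply_to=NULL, lvl 3).
Iteration 4: reply_to is NULL; no match; recursion stops.

2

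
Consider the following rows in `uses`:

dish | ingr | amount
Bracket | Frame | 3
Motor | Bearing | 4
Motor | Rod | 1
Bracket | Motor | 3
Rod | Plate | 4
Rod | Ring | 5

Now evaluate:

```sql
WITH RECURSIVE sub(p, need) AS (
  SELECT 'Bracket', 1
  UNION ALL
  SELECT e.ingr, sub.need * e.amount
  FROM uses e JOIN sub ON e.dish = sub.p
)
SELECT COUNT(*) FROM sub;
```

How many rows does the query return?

7

Base: (Bracket, need=1).
Iteration 1: components of {Bracket} -> Frame = 1*3 = 3, Motor = 1*3 = 3.
Iteration 2: components of {Frame,Motor} -> Bearing = 3*4 = 12, Rod = 3*1 = 3.
Iteration 3: components of {Bearing,Rod} -> Plate = 3*4 = 12, Ring = 3*5 = 15.
Iteration 4: no further components; recursion stops.
Total rows emitted: 7.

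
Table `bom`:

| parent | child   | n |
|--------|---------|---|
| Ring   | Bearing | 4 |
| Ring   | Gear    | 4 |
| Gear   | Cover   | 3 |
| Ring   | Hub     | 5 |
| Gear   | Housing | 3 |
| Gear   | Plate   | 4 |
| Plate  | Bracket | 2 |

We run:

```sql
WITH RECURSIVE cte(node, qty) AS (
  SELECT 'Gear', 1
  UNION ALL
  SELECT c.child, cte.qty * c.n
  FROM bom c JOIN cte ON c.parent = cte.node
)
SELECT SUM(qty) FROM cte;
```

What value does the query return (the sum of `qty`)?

Base: (Gear, qty=1).
Iteration 1: components of {Gear} -> Cover = 1*3 = 3, Housing = 1*3 = 3, Plate = 1*4 = 4.
Iteration 2: components of {Cover,Housing,Plate} -> Bracket = 4*2 = 8.
Iteration 3: no further components; recursion stops.
SUM(qty) = 1 + 3 + 3 + 4 + 8 = 19.

19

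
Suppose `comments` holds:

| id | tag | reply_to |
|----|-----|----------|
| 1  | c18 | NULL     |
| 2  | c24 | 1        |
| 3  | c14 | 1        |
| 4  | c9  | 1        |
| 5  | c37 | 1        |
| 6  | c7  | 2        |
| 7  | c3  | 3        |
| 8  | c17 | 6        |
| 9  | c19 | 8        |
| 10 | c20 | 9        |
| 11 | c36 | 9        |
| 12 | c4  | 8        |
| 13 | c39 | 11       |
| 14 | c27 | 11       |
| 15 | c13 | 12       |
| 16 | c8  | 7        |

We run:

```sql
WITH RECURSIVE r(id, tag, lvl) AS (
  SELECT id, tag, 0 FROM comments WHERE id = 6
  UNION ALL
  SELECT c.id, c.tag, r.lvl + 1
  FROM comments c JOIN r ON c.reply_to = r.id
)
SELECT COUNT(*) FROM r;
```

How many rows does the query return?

9

Base: id=6 (c7) at lvl 0.
Iteration 1: rows with reply_to in {6} -> c17 (id 8, lvl 1).
Iteration 2: rows with reply_to in {8} -> c19 (id 9, lvl 2), c4 (id 12, lvl 2).
Iteration 3: rows with reply_to in {9,12} -> c20 (id 10, lvl 3), c36 (id 11, lvl 3), c13 (id 15, lvl 3).
Iteration 4: rows with reply_to in {10,11,15} -> c39 (id 13, lvl 4), c27 (id 14, lvl 4).
Iteration 5: no rows with reply_to in {13,14}; recursion stops.
Total rows emitted: 9.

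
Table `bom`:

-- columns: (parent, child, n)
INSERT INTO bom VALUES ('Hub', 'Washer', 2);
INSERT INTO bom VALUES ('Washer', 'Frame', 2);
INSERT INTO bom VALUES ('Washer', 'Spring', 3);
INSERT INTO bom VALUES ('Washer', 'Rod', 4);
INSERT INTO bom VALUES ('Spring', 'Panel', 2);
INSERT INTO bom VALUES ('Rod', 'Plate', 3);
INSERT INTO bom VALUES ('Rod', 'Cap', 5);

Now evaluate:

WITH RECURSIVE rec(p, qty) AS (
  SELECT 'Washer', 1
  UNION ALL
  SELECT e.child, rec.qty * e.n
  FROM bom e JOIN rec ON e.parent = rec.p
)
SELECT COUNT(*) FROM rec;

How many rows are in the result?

7

Base: (Washer, qty=1).
Iteration 1: components of {Washer} -> Frame = 1*2 = 2, Rod = 1*4 = 4, Spring = 1*3 = 3.
Iteration 2: components of {Frame,Rod,Spring} -> Cap = 4*5 = 20, Panel = 3*2 = 6, Plate = 4*3 = 12.
Iteration 3: no further components; recursion stops.
Total rows emitted: 7.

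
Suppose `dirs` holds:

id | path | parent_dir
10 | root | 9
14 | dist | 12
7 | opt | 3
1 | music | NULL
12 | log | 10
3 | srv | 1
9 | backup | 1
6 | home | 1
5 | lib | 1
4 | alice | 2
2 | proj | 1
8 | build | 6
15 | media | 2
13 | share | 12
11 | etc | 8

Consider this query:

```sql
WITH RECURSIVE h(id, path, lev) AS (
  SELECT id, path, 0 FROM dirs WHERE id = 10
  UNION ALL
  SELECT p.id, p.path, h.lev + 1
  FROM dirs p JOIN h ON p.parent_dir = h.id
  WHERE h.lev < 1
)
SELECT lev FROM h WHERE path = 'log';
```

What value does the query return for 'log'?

Base: id=10 (root) at lev 0.
Iteration 1: rows with parent_dir in {10} -> log (id 12, lev 1).
Iteration 2: lev < 1 fails for all current rows; recursion stops.

1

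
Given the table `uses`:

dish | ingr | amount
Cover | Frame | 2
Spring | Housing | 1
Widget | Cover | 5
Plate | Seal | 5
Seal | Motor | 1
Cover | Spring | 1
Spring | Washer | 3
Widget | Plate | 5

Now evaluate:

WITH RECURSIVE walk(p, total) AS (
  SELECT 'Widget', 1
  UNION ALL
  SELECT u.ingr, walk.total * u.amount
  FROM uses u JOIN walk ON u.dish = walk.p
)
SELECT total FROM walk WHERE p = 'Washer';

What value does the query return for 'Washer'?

15

Base: (Widget, total=1).
Iteration 1: components of {Widget} -> Cover = 1*5 = 5, Plate = 1*5 = 5.
Iteration 2: components of {Cover,Plate} -> Frame = 5*2 = 10, Seal = 5*5 = 25, Spring = 5*1 = 5.
Iteration 3: components of {Frame,Seal,Spring} -> Housing = 5*1 = 5, Motor = 25*1 = 25, Washer = 5*3 = 15.
Iteration 4: no further components; recursion stops.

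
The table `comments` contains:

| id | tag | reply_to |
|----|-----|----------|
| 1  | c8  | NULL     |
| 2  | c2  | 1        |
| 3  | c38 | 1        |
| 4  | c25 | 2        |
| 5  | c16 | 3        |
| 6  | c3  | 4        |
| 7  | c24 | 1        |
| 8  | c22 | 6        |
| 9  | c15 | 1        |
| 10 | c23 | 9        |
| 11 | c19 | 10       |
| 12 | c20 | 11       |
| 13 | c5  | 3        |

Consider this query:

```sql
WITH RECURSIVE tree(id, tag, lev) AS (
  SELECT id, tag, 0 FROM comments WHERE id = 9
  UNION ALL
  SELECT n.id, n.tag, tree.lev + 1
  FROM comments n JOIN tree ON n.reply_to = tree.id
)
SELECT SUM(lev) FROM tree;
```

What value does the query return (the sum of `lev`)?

6

Base: id=9 (c15) at lev 0.
Iteration 1: rows with reply_to in {9} -> c23 (id 10, lev 1).
Iteration 2: rows with reply_to in {10} -> c19 (id 11, lev 2).
Iteration 3: rows with reply_to in {11} -> c20 (id 12, lev 3).
Iteration 4: no rows with reply_to in {12}; recursion stops.
SUM(lev) = 0 + 1 + 2 + 3 = 6.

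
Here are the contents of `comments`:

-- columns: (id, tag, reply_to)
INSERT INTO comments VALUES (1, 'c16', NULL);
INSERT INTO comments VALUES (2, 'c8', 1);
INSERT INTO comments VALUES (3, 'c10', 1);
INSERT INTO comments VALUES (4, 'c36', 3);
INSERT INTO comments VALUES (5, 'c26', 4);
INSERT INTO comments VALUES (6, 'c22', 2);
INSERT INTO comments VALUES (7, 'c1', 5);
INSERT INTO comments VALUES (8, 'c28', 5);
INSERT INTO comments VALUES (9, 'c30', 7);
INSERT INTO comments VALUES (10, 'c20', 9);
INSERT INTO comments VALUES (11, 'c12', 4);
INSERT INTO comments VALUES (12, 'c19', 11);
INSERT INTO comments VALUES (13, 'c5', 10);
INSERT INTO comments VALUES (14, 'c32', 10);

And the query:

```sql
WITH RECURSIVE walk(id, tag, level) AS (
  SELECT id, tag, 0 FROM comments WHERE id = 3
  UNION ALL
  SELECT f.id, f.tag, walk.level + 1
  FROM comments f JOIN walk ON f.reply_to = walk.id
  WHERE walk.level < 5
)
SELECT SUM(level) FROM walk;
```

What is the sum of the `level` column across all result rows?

Base: id=3 (c10) at level 0.
Iteration 1: rows with reply_to in {3} -> c36 (id 4, level 1).
Iteration 2: rows with reply_to in {4} -> c26 (id 5, level 2), c12 (id 11, level 2).
Iteration 3: rows with reply_to in {5,11} -> c1 (id 7, level 3), c28 (id 8, level 3), c19 (id 12, level 3).
Iteration 4: rows with reply_to in {7,8,12} -> c30 (id 9, level 4).
Iteration 5: rows with reply_to in {9} -> c20 (id 10, level 5).
Iteration 6: level < 5 fails for all current rows; recursion stops.
SUM(level) = 0 + 1 + 2 + 2 + 3 + 3 + 3 + 4 + 5 = 23.

23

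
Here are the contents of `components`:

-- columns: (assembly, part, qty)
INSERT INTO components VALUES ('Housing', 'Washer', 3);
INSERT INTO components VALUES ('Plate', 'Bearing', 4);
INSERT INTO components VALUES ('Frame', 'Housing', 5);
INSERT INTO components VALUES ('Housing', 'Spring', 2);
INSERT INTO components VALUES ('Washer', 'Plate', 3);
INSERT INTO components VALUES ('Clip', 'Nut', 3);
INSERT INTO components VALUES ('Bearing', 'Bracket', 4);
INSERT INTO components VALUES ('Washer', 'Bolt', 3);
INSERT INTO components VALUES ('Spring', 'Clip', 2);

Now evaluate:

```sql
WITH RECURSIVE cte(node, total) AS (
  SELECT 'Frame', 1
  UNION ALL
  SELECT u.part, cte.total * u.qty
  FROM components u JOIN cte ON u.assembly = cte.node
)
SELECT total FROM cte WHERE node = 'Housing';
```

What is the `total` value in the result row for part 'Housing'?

5

Base: (Frame, total=1).
Iteration 1: components of {Frame} -> Housing = 1*5 = 5.
Iteration 2: components of {Housing} -> Spring = 5*2 = 10, Washer = 5*3 = 15.
Iteration 3: components of {Spring,Washer} -> Bolt = 15*3 = 45, Clip = 10*2 = 20, Plate = 15*3 = 45.
Iteration 4: components of {Bolt,Clip,Plate} -> Bearing = 45*4 = 180, Nut = 20*3 = 60.
Iteration 5: components of {Bearing,Nut} -> Bracket = 180*4 = 720.
Iteration 6: no further components; recursion stops.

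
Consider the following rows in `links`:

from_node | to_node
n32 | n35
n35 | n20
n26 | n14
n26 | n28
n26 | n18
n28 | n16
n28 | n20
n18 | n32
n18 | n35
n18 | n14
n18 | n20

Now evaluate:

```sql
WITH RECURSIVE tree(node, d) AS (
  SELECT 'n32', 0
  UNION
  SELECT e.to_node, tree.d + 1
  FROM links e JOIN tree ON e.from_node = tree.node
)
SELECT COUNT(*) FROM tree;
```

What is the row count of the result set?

3

Base: (n32, d=0).
Iteration 1: edges from {n32} -> (n35, d=1).
Iteration 2: edges from {n35} -> (n20, d=2).
Iteration 3: no outgoing edges from {n20}; recursion stops.
Total rows emitted: 3.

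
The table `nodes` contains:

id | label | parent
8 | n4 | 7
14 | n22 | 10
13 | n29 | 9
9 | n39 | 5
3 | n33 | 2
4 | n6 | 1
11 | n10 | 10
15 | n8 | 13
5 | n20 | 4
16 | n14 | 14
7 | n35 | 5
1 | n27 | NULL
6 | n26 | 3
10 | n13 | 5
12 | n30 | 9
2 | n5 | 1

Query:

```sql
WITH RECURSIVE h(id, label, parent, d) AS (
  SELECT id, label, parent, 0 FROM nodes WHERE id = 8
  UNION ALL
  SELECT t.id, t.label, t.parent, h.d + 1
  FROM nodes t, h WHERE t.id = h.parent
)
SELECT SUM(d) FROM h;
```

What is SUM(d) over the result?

10

Base: id=8 (n4), parent=7, d 0.
Iteration 1: join on id=7 -> n35 (id 7, parent=5, d 1).
Iteration 2: join on id=5 -> n20 (id 5, parent=4, d 2).
Iteration 3: join on id=4 -> n6 (id 4, parent=1, d 3).
Iteration 4: join on id=1 -> n27 (id 1, parent=NULL, d 4).
Iteration 5: parent is NULL; no match; recursion stops.
SUM(d) = 0 + 1 + 2 + 3 + 4 = 10.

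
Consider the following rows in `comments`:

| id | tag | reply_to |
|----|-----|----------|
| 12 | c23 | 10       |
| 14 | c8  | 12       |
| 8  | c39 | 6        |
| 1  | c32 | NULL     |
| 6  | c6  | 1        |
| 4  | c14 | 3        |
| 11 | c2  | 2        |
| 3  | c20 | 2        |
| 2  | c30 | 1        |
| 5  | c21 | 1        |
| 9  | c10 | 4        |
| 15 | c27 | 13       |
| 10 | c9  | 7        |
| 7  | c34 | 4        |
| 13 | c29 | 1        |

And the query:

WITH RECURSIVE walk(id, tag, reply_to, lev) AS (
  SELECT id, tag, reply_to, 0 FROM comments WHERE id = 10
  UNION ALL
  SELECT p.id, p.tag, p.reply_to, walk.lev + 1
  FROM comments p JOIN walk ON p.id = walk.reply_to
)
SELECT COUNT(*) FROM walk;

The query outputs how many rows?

Base: id=10 (c9), reply_to=7, lev 0.
Iteration 1: join on id=7 -> c34 (id 7, reply_to=4, lev 1).
Iteration 2: join on id=4 -> c14 (id 4, reply_to=3, lev 2).
Iteration 3: join on id=3 -> c20 (id 3, reply_to=2, lev 3).
Iteration 4: join on id=2 -> c30 (id 2, reply_to=1, lev 4).
Iteration 5: join on id=1 -> c32 (id 1, reply_to=NULL, lev 5).
Iteration 6: reply_to is NULL; no match; recursion stops.
Total rows emitted: 6.

6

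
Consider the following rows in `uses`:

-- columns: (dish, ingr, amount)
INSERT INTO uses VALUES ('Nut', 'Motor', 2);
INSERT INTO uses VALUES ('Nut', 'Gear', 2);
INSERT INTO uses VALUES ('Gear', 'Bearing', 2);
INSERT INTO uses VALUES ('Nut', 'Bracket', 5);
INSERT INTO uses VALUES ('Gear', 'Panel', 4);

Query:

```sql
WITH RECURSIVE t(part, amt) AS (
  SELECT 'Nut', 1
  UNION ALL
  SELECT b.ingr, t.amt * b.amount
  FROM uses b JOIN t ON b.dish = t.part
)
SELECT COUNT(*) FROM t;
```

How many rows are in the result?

Base: (Nut, amt=1).
Iteration 1: components of {Nut} -> Bracket = 1*5 = 5, Gear = 1*2 = 2, Motor = 1*2 = 2.
Iteration 2: components of {Bracket,Gear,Motor} -> Bearing = 2*2 = 4, Panel = 2*4 = 8.
Iteration 3: no further components; recursion stops.
Total rows emitted: 6.

6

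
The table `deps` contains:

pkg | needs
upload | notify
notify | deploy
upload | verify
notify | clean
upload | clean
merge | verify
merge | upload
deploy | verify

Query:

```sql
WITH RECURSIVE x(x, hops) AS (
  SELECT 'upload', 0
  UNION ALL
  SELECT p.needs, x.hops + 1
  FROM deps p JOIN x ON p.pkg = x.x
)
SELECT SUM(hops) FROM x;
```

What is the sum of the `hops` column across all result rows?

Base: (upload, hops=0).
Iteration 1: edges from {upload} -> (clean, hops=1), (notify, hops=1), (verify, hops=1).
Iteration 2: edges from {clean,notify,verify} -> (clean, hops=2), (deploy, hops=2).
Iteration 3: edges from {clean,deploy} -> (verify, hops=3).
Iteration 4: no outgoing edges from {verify}; recursion stops.
SUM(hops) = 0 + 1 + 1 + 1 + 2 + 2 + 3 = 10.

10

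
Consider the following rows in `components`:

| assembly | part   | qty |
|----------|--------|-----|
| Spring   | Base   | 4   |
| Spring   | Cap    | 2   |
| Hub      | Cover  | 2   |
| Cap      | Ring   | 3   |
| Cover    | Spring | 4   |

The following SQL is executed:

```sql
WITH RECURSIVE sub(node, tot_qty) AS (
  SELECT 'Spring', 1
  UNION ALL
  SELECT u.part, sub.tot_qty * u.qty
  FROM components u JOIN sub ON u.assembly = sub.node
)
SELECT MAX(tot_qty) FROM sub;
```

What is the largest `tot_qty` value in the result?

6

Base: (Spring, tot_qty=1).
Iteration 1: components of {Spring} -> Base = 1*4 = 4, Cap = 1*2 = 2.
Iteration 2: components of {Base,Cap} -> Ring = 2*3 = 6.
Iteration 3: no further components; recursion stops.
tot_qty values: 1, 2, 4, 6; the maximum is 6.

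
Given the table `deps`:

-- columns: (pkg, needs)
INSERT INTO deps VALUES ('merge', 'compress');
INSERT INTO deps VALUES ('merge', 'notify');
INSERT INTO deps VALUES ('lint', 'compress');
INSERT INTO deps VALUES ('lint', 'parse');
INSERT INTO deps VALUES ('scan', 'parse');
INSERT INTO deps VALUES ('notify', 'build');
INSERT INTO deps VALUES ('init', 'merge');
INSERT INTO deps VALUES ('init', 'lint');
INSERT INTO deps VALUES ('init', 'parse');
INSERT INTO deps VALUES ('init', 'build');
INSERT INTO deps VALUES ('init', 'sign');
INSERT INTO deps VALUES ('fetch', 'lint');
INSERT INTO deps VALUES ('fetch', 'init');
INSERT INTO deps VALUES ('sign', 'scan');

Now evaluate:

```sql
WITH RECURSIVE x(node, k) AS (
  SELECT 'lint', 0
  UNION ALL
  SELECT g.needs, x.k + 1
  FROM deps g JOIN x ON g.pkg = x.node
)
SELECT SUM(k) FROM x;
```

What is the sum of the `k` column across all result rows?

Base: (lint, k=0).
Iteration 1: edges from {lint} -> (compress, k=1), (parse, k=1).
Iteration 2: no outgoing edges from {compress,parse}; recursion stops.
SUM(k) = 0 + 1 + 1 = 2.

2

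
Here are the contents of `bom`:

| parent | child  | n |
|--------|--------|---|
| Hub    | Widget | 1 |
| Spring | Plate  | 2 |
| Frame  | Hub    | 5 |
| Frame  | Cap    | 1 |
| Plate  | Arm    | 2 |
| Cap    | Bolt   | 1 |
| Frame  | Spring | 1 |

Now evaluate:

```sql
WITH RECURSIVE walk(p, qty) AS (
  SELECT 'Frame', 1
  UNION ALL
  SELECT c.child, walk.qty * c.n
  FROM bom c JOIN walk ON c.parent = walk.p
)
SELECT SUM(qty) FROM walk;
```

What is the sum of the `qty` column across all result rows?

20

Base: (Frame, qty=1).
Iteration 1: components of {Frame} -> Cap = 1*1 = 1, Hub = 1*5 = 5, Spring = 1*1 = 1.
Iteration 2: components of {Cap,Hub,Spring} -> Bolt = 1*1 = 1, Plate = 1*2 = 2, Widget = 5*1 = 5.
Iteration 3: components of {Bolt,Plate,Widget} -> Arm = 2*2 = 4.
Iteration 4: no further components; recursion stops.
SUM(qty) = 1 + 5 + 1 + 1 + 5 + 2 + 1 + 4 = 20.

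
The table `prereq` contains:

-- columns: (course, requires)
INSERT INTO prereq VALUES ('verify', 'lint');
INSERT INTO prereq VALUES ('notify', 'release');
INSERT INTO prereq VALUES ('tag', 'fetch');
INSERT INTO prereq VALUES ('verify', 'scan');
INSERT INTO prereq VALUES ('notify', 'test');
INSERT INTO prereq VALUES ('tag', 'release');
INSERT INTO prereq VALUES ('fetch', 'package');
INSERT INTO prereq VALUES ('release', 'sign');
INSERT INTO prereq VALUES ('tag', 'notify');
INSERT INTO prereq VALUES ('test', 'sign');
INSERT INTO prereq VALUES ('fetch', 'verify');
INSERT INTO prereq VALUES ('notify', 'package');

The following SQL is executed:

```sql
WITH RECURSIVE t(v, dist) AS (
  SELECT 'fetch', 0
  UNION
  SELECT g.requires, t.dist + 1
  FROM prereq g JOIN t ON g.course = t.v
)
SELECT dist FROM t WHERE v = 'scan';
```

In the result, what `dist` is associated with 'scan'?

2

Base: (fetch, dist=0).
Iteration 1: edges from {fetch} -> (package, dist=1), (verify, dist=1).
Iteration 2: edges from {package,verify} -> (lint, dist=2), (scan, dist=2).
Iteration 3: no outgoing edges from {lint,scan}; recursion stops.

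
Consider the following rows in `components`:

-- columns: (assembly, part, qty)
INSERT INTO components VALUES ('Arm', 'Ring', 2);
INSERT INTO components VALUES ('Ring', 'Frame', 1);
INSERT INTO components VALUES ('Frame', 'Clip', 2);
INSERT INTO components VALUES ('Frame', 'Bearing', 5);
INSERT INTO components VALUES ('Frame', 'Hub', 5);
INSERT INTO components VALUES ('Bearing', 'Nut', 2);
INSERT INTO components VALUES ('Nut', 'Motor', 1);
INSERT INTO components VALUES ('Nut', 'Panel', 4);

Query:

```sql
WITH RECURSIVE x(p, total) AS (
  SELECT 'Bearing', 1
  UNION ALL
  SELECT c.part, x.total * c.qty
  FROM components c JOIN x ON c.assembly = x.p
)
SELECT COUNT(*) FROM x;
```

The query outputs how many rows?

Base: (Bearing, total=1).
Iteration 1: components of {Bearing} -> Nut = 1*2 = 2.
Iteration 2: components of {Nut} -> Motor = 2*1 = 2, Panel = 2*4 = 8.
Iteration 3: no further components; recursion stops.
Total rows emitted: 4.

4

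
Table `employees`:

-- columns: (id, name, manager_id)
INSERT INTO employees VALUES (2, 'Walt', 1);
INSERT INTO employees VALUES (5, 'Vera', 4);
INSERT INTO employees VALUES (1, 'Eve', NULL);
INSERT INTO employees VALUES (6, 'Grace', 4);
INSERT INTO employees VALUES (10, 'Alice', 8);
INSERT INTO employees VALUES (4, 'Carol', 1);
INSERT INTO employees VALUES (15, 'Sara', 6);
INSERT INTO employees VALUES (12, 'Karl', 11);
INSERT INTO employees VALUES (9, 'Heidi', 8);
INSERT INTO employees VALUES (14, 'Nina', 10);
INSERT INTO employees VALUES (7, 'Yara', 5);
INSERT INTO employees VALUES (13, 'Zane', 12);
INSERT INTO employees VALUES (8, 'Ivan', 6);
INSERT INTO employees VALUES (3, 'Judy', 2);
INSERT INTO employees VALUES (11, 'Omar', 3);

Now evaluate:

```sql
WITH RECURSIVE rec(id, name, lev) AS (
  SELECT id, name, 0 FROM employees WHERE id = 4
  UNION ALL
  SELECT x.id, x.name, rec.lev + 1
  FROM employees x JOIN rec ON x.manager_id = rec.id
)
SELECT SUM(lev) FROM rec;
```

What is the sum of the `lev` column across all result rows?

Base: id=4 (Carol) at lev 0.
Iteration 1: rows with manager_id in {4} -> Vera (id 5, lev 1), Grace (id 6, lev 1).
Iteration 2: rows with manager_id in {5,6} -> Yara (id 7, lev 2), Ivan (id 8, lev 2), Sara (id 15, lev 2).
Iteration 3: rows with manager_id in {7,8,15} -> Heidi (id 9, lev 3), Alice (id 10, lev 3).
Iteration 4: rows with manager_id in {9,10} -> Nina (id 14, lev 4).
Iteration 5: no rows with manager_id in {14}; recursion stops.
SUM(lev) = 0 + 1 + 1 + 2 + 2 + 2 + 3 + 3 + 4 = 18.

18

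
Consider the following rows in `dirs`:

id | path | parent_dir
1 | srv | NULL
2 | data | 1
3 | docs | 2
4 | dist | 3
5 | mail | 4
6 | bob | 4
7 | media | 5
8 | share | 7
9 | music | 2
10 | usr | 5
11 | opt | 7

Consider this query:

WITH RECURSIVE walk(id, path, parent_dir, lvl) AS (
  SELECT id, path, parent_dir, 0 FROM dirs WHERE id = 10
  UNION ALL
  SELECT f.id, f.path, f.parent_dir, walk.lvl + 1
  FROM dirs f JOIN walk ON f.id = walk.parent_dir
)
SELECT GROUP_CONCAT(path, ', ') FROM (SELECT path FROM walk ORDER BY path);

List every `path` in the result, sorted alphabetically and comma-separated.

data, dist, docs, mail, srv, usr

Base: id=10 (usr), parent_dir=5, lvl 0.
Iteration 1: join on id=5 -> mail (id 5, parent_dir=4, lvl 1).
Iteration 2: join on id=4 -> dist (id 4, parent_dir=3, lvl 2).
Iteration 3: join on id=3 -> docs (id 3, parent_dir=2, lvl 3).
Iteration 4: join on id=2 -> data (id 2, parent_dir=1, lvl 4).
Iteration 5: join on id=1 -> srv (id 1, parent_dir=NULL, lvl 5).
Iteration 6: parent_dir is NULL; no match; recursion stops.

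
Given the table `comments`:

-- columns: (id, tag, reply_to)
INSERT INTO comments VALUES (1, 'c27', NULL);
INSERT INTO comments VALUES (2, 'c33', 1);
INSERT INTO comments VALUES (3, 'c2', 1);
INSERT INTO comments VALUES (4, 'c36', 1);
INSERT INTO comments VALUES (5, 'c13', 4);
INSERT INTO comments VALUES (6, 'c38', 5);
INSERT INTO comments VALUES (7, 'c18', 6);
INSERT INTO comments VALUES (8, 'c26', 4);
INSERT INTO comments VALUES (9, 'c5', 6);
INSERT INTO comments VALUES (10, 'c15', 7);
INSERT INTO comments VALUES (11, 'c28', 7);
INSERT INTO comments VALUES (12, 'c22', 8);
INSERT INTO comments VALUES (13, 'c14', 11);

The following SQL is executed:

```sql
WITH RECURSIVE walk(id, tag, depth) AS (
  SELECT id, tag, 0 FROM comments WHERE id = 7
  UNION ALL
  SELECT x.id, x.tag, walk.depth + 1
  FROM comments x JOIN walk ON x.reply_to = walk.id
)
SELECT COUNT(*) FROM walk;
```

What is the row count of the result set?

4

Base: id=7 (c18) at depth 0.
Iteration 1: rows with reply_to in {7} -> c15 (id 10, depth 1), c28 (id 11, depth 1).
Iteration 2: rows with reply_to in {10,11} -> c14 (id 13, depth 2).
Iteration 3: no rows with reply_to in {13}; recursion stops.
Total rows emitted: 4.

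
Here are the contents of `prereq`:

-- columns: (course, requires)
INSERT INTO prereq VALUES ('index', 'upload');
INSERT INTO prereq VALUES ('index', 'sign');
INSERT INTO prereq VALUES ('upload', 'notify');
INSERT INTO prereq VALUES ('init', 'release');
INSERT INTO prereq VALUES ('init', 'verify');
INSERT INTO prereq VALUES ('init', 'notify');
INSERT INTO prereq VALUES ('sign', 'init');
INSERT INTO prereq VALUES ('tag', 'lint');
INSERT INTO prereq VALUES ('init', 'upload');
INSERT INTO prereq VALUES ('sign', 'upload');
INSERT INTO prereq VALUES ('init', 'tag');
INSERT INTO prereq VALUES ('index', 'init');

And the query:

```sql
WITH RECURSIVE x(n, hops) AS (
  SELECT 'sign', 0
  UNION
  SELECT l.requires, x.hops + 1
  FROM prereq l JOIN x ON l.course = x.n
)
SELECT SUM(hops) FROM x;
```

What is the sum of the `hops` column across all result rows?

Base: (sign, hops=0).
Iteration 1: edges from {sign} -> (init, hops=1), (upload, hops=1).
Iteration 2: edges from {init,upload} -> (notify, hops=2), (release, hops=2), (tag, hops=2), (upload, hops=2), (verify, hops=2). [UNION drops 1 duplicate row(s)]
Iteration 3: edges from {notify,release,tag,upload,verify} -> (lint, hops=3), (notify, hops=3).
Iteration 4: no outgoing edges from {lint,notify}; recursion stops.
SUM(hops) = 0 + 1 + 1 + 2 + 2 + 2 + 2 + 2 + 3 + 3 = 18.

18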